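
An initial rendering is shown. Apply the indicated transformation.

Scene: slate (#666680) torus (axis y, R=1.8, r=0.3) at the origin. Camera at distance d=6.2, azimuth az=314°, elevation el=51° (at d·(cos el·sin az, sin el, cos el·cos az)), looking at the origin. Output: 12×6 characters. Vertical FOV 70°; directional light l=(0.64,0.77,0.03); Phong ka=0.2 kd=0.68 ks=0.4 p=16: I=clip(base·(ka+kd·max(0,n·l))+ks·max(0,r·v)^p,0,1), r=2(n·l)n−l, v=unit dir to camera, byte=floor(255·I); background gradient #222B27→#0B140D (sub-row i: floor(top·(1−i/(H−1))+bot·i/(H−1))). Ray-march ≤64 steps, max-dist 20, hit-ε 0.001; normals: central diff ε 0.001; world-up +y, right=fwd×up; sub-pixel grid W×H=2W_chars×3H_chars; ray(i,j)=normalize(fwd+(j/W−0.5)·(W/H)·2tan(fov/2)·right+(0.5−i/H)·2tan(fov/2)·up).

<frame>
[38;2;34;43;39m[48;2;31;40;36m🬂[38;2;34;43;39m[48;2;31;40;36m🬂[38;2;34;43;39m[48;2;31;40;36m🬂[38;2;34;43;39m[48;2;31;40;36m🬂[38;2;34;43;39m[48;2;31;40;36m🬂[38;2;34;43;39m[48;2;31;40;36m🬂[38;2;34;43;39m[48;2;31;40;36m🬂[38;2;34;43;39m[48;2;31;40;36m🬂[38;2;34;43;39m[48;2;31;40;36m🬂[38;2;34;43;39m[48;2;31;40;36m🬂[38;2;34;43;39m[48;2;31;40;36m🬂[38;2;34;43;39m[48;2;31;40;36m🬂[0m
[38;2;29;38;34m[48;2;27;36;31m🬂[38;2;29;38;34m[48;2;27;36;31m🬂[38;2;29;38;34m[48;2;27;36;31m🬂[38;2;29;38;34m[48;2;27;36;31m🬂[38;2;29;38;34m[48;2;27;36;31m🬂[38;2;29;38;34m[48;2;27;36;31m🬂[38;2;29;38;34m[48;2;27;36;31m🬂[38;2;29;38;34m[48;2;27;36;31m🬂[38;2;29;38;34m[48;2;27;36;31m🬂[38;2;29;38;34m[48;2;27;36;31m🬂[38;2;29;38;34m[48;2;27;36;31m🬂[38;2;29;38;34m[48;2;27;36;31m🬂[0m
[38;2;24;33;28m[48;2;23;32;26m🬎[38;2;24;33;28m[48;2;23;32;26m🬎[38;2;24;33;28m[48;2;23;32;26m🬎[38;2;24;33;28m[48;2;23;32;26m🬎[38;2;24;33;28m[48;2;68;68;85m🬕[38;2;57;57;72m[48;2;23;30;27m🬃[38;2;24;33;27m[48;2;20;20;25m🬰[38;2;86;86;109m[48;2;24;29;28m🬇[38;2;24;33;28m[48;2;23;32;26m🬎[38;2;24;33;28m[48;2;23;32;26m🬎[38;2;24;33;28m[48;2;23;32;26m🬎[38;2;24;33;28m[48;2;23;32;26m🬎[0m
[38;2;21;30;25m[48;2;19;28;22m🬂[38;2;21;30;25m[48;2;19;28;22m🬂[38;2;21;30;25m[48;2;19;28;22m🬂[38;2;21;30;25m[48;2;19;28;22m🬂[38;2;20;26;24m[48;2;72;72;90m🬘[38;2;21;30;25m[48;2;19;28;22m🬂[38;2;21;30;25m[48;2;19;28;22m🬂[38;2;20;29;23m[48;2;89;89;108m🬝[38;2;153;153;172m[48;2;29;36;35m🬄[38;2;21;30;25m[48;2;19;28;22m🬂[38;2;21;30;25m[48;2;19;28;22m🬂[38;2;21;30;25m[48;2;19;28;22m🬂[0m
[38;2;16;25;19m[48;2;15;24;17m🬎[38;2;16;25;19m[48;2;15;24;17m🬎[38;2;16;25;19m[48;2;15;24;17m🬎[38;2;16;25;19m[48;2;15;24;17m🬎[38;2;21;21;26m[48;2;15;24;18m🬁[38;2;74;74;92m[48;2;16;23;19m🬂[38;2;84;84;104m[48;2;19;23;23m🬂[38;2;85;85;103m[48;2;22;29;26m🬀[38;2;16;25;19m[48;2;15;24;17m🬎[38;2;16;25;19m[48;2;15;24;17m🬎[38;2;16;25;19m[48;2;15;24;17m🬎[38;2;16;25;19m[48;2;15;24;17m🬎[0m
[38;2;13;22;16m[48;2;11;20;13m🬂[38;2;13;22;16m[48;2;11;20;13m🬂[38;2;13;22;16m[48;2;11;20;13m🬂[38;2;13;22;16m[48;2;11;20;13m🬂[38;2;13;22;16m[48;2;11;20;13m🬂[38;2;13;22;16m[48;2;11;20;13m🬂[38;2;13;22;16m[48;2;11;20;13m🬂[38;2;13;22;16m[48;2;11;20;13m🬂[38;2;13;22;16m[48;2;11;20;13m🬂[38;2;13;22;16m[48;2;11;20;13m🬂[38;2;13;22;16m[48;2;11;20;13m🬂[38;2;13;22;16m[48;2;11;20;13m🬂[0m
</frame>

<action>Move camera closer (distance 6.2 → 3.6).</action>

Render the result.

<frame>
[38;2;34;43;39m[48;2;31;40;36m🬂[38;2;34;43;39m[48;2;31;40;36m🬂[38;2;34;43;39m[48;2;31;40;36m🬂[38;2;34;43;39m[48;2;31;40;36m🬂[38;2;34;43;39m[48;2;31;40;36m🬂[38;2;34;43;39m[48;2;31;40;36m🬂[38;2;34;43;39m[48;2;31;40;36m🬂[38;2;34;43;39m[48;2;31;40;36m🬂[38;2;34;43;39m[48;2;31;40;36m🬂[38;2;34;43;39m[48;2;31;40;36m🬂[38;2;34;43;39m[48;2;31;40;36m🬂[38;2;34;43;39m[48;2;31;40;36m🬂[0m
[38;2;29;38;34m[48;2;27;36;31m🬂[38;2;29;38;34m[48;2;27;36;31m🬂[38;2;29;38;34m[48;2;27;36;31m🬂[38;2;29;38;34m[48;2;27;36;31m🬂[38;2;28;37;32m[48;2;73;73;92m🬝[38;2;32;39;38m[48;2;76;76;92m🬬[38;2;28;37;33m[48;2;39;39;48m🬎[38;2;33;40;39m[48;2;89;89;107m🬝[38;2;29;38;34m[48;2;27;36;31m🬂[38;2;29;38;34m[48;2;27;36;31m🬂[38;2;29;38;34m[48;2;27;36;31m🬂[38;2;29;38;34m[48;2;27;36;31m🬂[0m
[38;2;24;33;28m[48;2;23;32;26m🬎[38;2;24;33;28m[48;2;23;32;26m🬎[38;2;24;33;28m[48;2;63;63;80m🬝[38;2;56;58;70m[48;2;138;138;157m🬥[38;2;104;104;121m[48;2;29;34;35m🬀[38;2;20;20;25m[48;2;23;32;27m🬂[38;2;20;20;25m[48;2;23;32;27m🬂[38;2;20;20;25m[48;2;23;32;27m🬂[38;2;101;101;120m[48;2;25;27;32m🬁[38;2;108;108;128m[48;2;30;36;36m🬢[38;2;24;33;28m[48;2;23;32;26m🬎[38;2;24;33;28m[48;2;23;32;26m🬎[0m
[38;2;21;30;25m[48;2;19;28;22m🬂[38;2;21;30;25m[48;2;19;28;22m🬂[38;2;31;34;38m[48;2;80;80;100m▌[38;2;85;85;106m[48;2;20;29;23m▌[38;2;21;30;25m[48;2;19;28;22m🬂[38;2;21;30;25m[48;2;19;28;22m🬂[38;2;21;30;25m[48;2;19;28;22m🬂[38;2;21;30;25m[48;2;19;28;22m🬂[38;2;21;30;25m[48;2;19;28;22m🬂[38;2;36;36;46m[48;2;132;132;150m▌[38;2;74;74;93m[48;2;20;29;23m🬓[38;2;21;30;25m[48;2;19;28;22m🬂[0m
[38;2;16;25;19m[48;2;15;24;17m🬎[38;2;16;25;19m[48;2;15;24;17m🬎[38;2;64;64;81m[48;2;22;27;27m🬉[38;2;82;82;102m[48;2;17;26;20m🬺[38;2;16;25;19m[48;2;85;85;107m🬎[38;2;16;25;19m[48;2;15;24;17m🬎[38;2;16;25;19m[48;2;15;24;17m🬎[38;2;16;25;19m[48;2;61;61;76m🬝[38;2;28;35;34m[48;2;96;96;114m🬎[38;2;147;147;166m[48;2;73;73;90m🬅[38;2;66;66;83m[48;2;15;24;18m🬀[38;2;16;25;19m[48;2;15;24;17m🬎[0m
[38;2;13;22;16m[48;2;11;20;13m🬂[38;2;13;22;16m[48;2;11;20;13m🬂[38;2;13;22;16m[48;2;11;20;13m🬂[38;2;49;49;62m[48;2;16;23;19m🬂[38;2;74;74;92m[48;2;33;33;42m🬊[38;2;77;77;97m[48;2;45;45;57m🬎[38;2;78;78;98m[48;2;51;51;64m🬎[38;2;83;83;102m[48;2;53;53;66m🬆[38;2;95;95;113m[48;2;38;40;48m🬂[38;2;59;59;75m[48;2;11;20;14m🬀[38;2;13;22;16m[48;2;11;20;13m🬂[38;2;13;22;16m[48;2;11;20;13m🬂[0m
</frame>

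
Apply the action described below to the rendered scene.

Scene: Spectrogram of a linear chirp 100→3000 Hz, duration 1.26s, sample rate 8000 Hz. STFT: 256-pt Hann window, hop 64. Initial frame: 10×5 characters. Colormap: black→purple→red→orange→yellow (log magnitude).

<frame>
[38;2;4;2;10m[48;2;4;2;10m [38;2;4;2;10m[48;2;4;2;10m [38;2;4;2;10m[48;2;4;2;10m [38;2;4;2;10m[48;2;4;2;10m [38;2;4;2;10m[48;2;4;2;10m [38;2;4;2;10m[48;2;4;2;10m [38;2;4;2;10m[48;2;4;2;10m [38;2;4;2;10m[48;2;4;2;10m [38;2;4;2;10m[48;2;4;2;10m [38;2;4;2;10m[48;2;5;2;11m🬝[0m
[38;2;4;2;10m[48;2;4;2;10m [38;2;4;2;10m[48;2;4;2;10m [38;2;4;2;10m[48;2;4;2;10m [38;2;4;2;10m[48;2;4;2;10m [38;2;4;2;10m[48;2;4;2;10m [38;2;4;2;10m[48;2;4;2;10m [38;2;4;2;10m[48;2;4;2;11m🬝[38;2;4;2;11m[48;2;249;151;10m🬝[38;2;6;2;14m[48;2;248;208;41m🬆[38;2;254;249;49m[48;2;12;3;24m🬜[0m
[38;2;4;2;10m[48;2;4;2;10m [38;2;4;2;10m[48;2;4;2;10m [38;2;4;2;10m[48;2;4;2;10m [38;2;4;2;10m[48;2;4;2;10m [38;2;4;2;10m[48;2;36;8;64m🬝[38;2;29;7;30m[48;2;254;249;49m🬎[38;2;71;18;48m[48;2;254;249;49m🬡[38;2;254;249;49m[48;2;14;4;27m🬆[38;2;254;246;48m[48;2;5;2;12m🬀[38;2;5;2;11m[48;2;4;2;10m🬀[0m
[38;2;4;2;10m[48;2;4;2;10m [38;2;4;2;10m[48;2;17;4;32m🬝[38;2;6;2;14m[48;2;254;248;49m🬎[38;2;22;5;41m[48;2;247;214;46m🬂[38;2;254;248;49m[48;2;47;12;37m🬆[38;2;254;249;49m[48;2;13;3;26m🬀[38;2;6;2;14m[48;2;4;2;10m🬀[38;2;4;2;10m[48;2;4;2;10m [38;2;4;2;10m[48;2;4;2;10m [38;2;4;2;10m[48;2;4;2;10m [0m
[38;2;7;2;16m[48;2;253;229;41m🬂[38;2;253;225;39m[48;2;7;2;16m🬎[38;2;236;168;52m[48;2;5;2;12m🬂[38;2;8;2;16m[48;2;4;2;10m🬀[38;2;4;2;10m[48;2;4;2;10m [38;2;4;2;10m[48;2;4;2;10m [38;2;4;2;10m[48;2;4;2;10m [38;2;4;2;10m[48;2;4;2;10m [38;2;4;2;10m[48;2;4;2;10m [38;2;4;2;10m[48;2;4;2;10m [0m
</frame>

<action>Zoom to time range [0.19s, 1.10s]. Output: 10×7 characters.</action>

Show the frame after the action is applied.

<frame>
[38;2;4;2;10m[48;2;4;2;10m [38;2;4;2;10m[48;2;4;2;10m [38;2;4;2;10m[48;2;4;2;10m [38;2;4;2;10m[48;2;4;2;10m [38;2;4;2;10m[48;2;4;2;10m [38;2;4;2;10m[48;2;4;2;10m [38;2;4;2;10m[48;2;4;2;10m [38;2;4;2;10m[48;2;4;2;10m [38;2;4;2;10m[48;2;4;2;10m [38;2;4;2;10m[48;2;4;2;10m [0m
[38;2;4;2;10m[48;2;4;2;10m [38;2;4;2;10m[48;2;4;2;10m [38;2;4;2;10m[48;2;4;2;10m [38;2;4;2;10m[48;2;4;2;10m [38;2;4;2;10m[48;2;4;2;10m [38;2;4;2;10m[48;2;4;2;10m [38;2;4;2;10m[48;2;4;2;10m [38;2;4;2;10m[48;2;4;2;10m [38;2;4;2;10m[48;2;4;2;10m [38;2;4;2;10m[48;2;4;2;11m🬝[0m
[38;2;4;2;10m[48;2;4;2;10m [38;2;4;2;10m[48;2;4;2;10m [38;2;4;2;10m[48;2;4;2;10m [38;2;4;2;10m[48;2;4;2;10m [38;2;4;2;10m[48;2;4;2;10m [38;2;4;2;10m[48;2;4;2;10m [38;2;4;2;10m[48;2;4;2;11m🬝[38;2;4;2;10m[48;2;10;3;21m🬝[38;2;7;2;16m[48;2;227;152;63m🬎[38;2;12;3;25m[48;2;249;217;44m🬂[0m
[38;2;4;2;10m[48;2;4;2;10m [38;2;4;2;10m[48;2;4;2;10m [38;2;4;2;10m[48;2;4;2;10m [38;2;4;2;10m[48;2;4;2;10m [38;2;4;2;10m[48;2;11;3;22m🬝[38;2;30;8;27m[48;2;254;249;49m🬝[38;2;8;2;16m[48;2;241;201;55m🬂[38;2;254;249;49m[48;2;56;14;58m🬍[38;2;254;248;49m[48;2;28;7;32m🬂[38;2;43;10;75m[48;2;4;2;11m🬀[0m
[38;2;4;2;10m[48;2;4;2;10m [38;2;4;2;10m[48;2;6;2;14m🬝[38;2;12;3;23m[48;2;254;242;46m🬝[38;2;23;5;38m[48;2;254;249;49m🬆[38;2;245;210;49m[48;2;79;20;52m🬜[38;2;254;249;49m[48;2;48;13;30m🬂[38;2;88;21;87m[48;2;5;2;12m🬀[38;2;4;2;11m[48;2;4;2;10m🬀[38;2;4;2;10m[48;2;4;2;10m [38;2;4;2;10m[48;2;4;2;10m [0m
[38;2;9;3;20m[48;2;252;216;36m🬆[38;2;24;6;44m[48;2;253;238;44m🬟[38;2;253;239;45m[48;2;10;3;20m🬆[38;2;250;166;15m[48;2;6;2;14m🬀[38;2;6;2;13m[48;2;4;2;10m🬀[38;2;4;2;10m[48;2;4;2;10m [38;2;4;2;10m[48;2;4;2;10m [38;2;4;2;10m[48;2;4;2;10m [38;2;4;2;10m[48;2;4;2;10m [38;2;4;2;10m[48;2;4;2;10m [0m
[38;2;254;242;46m[48;2;12;3;23m🬀[38;2;7;2;16m[48;2;4;2;10m🬀[38;2;4;2;10m[48;2;4;2;10m [38;2;4;2;10m[48;2;4;2;10m [38;2;4;2;10m[48;2;4;2;10m [38;2;4;2;10m[48;2;4;2;10m [38;2;4;2;10m[48;2;4;2;10m [38;2;4;2;10m[48;2;4;2;10m [38;2;4;2;10m[48;2;4;2;10m [38;2;4;2;10m[48;2;4;2;10m [0m
</frame>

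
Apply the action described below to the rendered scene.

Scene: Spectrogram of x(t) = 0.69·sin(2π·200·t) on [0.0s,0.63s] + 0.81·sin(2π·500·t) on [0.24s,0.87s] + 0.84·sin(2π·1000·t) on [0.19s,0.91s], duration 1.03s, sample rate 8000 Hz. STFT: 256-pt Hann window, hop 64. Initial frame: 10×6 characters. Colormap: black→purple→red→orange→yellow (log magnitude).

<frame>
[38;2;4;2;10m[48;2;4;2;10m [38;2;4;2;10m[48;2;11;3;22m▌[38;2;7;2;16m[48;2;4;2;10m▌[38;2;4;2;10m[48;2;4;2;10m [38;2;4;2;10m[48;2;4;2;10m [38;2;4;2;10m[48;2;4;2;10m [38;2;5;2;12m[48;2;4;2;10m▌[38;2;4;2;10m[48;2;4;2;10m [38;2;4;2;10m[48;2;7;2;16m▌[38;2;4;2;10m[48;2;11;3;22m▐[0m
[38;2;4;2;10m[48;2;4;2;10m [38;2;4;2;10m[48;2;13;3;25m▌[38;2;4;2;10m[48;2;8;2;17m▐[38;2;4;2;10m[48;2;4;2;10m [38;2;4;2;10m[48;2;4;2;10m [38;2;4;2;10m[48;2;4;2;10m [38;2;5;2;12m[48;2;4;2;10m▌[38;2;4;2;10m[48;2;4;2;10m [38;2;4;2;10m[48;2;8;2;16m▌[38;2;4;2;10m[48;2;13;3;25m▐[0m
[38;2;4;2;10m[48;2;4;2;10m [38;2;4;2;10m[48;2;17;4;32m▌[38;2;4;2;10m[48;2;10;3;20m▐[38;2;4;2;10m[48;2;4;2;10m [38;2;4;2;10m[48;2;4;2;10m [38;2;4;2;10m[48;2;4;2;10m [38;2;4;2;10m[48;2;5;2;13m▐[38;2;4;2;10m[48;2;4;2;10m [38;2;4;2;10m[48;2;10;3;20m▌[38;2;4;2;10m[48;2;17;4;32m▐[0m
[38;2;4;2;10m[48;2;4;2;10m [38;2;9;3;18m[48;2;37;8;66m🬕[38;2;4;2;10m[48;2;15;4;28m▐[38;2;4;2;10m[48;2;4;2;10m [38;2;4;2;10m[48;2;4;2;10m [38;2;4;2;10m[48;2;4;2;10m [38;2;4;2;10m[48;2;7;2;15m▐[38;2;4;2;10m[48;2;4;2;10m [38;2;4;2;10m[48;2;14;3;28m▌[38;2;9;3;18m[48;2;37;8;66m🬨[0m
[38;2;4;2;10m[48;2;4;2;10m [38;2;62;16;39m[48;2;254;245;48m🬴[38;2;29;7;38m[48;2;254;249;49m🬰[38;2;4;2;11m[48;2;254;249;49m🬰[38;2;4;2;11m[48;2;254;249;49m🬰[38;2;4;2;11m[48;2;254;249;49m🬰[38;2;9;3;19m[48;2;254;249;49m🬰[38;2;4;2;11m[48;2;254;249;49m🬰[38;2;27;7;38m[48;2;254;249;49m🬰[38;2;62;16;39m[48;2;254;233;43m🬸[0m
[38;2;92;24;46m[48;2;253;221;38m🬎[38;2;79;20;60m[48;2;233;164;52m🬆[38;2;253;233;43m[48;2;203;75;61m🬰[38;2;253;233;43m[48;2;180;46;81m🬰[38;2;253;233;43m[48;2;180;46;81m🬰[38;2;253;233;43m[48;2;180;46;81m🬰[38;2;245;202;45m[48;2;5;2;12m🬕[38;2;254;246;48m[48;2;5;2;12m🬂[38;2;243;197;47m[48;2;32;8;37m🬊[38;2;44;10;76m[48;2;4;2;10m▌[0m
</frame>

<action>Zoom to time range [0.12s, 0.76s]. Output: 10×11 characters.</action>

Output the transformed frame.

<frame>
[38;2;4;2;10m[48;2;9;3;19m▌[38;2;11;3;22m[48;2;7;2;16m▌[38;2;4;2;10m[48;2;4;2;10m [38;2;4;2;10m[48;2;4;2;10m [38;2;4;2;10m[48;2;4;2;10m [38;2;4;2;10m[48;2;4;2;10m [38;2;4;2;10m[48;2;4;2;10m [38;2;4;2;10m[48;2;4;2;10m [38;2;5;2;12m[48;2;4;2;10m▌[38;2;4;2;10m[48;2;4;2;10m [0m
[38;2;4;2;10m[48;2;9;3;19m▌[38;2;7;2;16m[48;2;11;3;22m▐[38;2;4;2;10m[48;2;4;2;10m [38;2;4;2;10m[48;2;4;2;10m [38;2;4;2;10m[48;2;4;2;10m [38;2;4;2;10m[48;2;4;2;10m [38;2;4;2;10m[48;2;4;2;10m [38;2;4;2;10m[48;2;4;2;10m [38;2;5;2;12m[48;2;4;2;10m▌[38;2;4;2;10m[48;2;4;2;10m [0m
[38;2;4;2;10m[48;2;10;3;20m▌[38;2;8;2;16m[48;2;12;3;24m▐[38;2;4;2;10m[48;2;4;2;10m [38;2;4;2;10m[48;2;4;2;10m [38;2;4;2;10m[48;2;4;2;10m [38;2;4;2;10m[48;2;4;2;10m [38;2;4;2;10m[48;2;4;2;10m [38;2;4;2;10m[48;2;4;2;10m [38;2;5;2;12m[48;2;4;2;10m▌[38;2;4;2;10m[48;2;4;2;10m [0m
[38;2;4;2;10m[48;2;10;3;22m▌[38;2;8;2;17m[48;2;13;3;26m▐[38;2;4;2;10m[48;2;4;2;10m [38;2;4;2;10m[48;2;4;2;10m [38;2;4;2;10m[48;2;4;2;10m [38;2;4;2;10m[48;2;4;2;10m [38;2;4;2;10m[48;2;4;2;10m [38;2;4;2;10m[48;2;4;2;10m [38;2;5;2;12m[48;2;4;2;10m▌[38;2;4;2;10m[48;2;4;2;10m [0m
[38;2;4;2;10m[48;2;13;3;25m▌[38;2;9;3;19m[48;2;16;4;31m▐[38;2;4;2;10m[48;2;4;2;10m [38;2;4;2;10m[48;2;4;2;10m [38;2;4;2;10m[48;2;4;2;10m [38;2;4;2;10m[48;2;4;2;10m [38;2;4;2;10m[48;2;4;2;10m [38;2;4;2;10m[48;2;4;2;10m [38;2;4;2;10m[48;2;5;2;13m▐[38;2;4;2;10m[48;2;4;2;10m [0m
[38;2;4;2;10m[48;2;16;4;30m▌[38;2;11;3;22m[48;2;20;5;38m▐[38;2;4;2;10m[48;2;4;2;10m [38;2;4;2;10m[48;2;4;2;10m [38;2;4;2;10m[48;2;4;2;10m [38;2;4;2;10m[48;2;4;2;10m [38;2;4;2;10m[48;2;4;2;10m [38;2;4;2;10m[48;2;4;2;10m [38;2;4;2;10m[48;2;6;2;13m▐[38;2;4;2;10m[48;2;4;2;10m [0m
[38;2;4;2;10m[48;2;24;6;43m▌[38;2;14;3;27m[48;2;30;7;54m▐[38;2;4;2;10m[48;2;4;2;10m [38;2;4;2;10m[48;2;4;2;10m [38;2;4;2;10m[48;2;4;2;10m [38;2;4;2;10m[48;2;4;2;10m [38;2;4;2;10m[48;2;4;2;10m [38;2;4;2;10m[48;2;4;2;10m [38;2;4;2;10m[48;2;7;2;15m▐[38;2;4;2;10m[48;2;4;2;10m [0m
[38;2;19;5;35m[48;2;152;39;83m🬝[38;2;37;8;57m[48;2;180;46;81m🬬[38;2;4;2;10m[48;2;5;2;12m🬎[38;2;4;2;10m[48;2;5;2;12m🬎[38;2;4;2;10m[48;2;5;2;12m🬎[38;2;4;2;10m[48;2;5;2;12m🬎[38;2;4;2;10m[48;2;5;2;12m🬎[38;2;4;2;10m[48;2;5;2;12m🬎[38;2;4;2;10m[48;2;9;2;19m▐[38;2;4;2;10m[48;2;5;2;12m🬎[0m
[38;2;25;6;29m[48;2;211;75;63m🬲[38;2;252;218;36m[48;2;90;22;86m🬎[38;2;252;216;36m[48;2;4;2;10m🬎[38;2;252;216;36m[48;2;4;2;10m🬎[38;2;252;216;36m[48;2;4;2;10m🬎[38;2;252;216;36m[48;2;4;2;10m🬎[38;2;252;216;36m[48;2;4;2;10m🬎[38;2;252;216;36m[48;2;4;2;10m🬎[38;2;252;216;36m[48;2;10;3;21m🬎[38;2;252;216;36m[48;2;4;2;10m🬎[0m
[38;2;5;2;12m[48;2;40;9;71m▌[38;2;252;212;34m[48;2;75;18;82m🬦[38;2;4;2;11m[48;2;252;213;34m🬂[38;2;4;2;11m[48;2;252;213;34m🬂[38;2;4;2;11m[48;2;252;213;34m🬂[38;2;4;2;11m[48;2;252;213;34m🬂[38;2;4;2;11m[48;2;252;213;34m🬂[38;2;4;2;11m[48;2;252;213;34m🬂[38;2;13;3;26m[48;2;252;213;34m🬂[38;2;4;2;11m[48;2;252;213;34m🬂[0m
[38;2;233;164;52m[48;2;79;20;61m🬍[38;2;253;221;38m[48;2;123;31;81m🬋[38;2;253;221;38m[48;2;99;25;58m🬋[38;2;253;221;38m[48;2;99;25;58m🬋[38;2;253;221;38m[48;2;99;25;58m🬋[38;2;253;221;38m[48;2;99;25;58m🬋[38;2;253;221;38m[48;2;99;25;58m🬋[38;2;253;221;38m[48;2;99;25;58m🬋[38;2;47;13;27m[48;2;237;158;43m🬷[38;2;4;2;10m[48;2;4;2;10m [0m
</frame>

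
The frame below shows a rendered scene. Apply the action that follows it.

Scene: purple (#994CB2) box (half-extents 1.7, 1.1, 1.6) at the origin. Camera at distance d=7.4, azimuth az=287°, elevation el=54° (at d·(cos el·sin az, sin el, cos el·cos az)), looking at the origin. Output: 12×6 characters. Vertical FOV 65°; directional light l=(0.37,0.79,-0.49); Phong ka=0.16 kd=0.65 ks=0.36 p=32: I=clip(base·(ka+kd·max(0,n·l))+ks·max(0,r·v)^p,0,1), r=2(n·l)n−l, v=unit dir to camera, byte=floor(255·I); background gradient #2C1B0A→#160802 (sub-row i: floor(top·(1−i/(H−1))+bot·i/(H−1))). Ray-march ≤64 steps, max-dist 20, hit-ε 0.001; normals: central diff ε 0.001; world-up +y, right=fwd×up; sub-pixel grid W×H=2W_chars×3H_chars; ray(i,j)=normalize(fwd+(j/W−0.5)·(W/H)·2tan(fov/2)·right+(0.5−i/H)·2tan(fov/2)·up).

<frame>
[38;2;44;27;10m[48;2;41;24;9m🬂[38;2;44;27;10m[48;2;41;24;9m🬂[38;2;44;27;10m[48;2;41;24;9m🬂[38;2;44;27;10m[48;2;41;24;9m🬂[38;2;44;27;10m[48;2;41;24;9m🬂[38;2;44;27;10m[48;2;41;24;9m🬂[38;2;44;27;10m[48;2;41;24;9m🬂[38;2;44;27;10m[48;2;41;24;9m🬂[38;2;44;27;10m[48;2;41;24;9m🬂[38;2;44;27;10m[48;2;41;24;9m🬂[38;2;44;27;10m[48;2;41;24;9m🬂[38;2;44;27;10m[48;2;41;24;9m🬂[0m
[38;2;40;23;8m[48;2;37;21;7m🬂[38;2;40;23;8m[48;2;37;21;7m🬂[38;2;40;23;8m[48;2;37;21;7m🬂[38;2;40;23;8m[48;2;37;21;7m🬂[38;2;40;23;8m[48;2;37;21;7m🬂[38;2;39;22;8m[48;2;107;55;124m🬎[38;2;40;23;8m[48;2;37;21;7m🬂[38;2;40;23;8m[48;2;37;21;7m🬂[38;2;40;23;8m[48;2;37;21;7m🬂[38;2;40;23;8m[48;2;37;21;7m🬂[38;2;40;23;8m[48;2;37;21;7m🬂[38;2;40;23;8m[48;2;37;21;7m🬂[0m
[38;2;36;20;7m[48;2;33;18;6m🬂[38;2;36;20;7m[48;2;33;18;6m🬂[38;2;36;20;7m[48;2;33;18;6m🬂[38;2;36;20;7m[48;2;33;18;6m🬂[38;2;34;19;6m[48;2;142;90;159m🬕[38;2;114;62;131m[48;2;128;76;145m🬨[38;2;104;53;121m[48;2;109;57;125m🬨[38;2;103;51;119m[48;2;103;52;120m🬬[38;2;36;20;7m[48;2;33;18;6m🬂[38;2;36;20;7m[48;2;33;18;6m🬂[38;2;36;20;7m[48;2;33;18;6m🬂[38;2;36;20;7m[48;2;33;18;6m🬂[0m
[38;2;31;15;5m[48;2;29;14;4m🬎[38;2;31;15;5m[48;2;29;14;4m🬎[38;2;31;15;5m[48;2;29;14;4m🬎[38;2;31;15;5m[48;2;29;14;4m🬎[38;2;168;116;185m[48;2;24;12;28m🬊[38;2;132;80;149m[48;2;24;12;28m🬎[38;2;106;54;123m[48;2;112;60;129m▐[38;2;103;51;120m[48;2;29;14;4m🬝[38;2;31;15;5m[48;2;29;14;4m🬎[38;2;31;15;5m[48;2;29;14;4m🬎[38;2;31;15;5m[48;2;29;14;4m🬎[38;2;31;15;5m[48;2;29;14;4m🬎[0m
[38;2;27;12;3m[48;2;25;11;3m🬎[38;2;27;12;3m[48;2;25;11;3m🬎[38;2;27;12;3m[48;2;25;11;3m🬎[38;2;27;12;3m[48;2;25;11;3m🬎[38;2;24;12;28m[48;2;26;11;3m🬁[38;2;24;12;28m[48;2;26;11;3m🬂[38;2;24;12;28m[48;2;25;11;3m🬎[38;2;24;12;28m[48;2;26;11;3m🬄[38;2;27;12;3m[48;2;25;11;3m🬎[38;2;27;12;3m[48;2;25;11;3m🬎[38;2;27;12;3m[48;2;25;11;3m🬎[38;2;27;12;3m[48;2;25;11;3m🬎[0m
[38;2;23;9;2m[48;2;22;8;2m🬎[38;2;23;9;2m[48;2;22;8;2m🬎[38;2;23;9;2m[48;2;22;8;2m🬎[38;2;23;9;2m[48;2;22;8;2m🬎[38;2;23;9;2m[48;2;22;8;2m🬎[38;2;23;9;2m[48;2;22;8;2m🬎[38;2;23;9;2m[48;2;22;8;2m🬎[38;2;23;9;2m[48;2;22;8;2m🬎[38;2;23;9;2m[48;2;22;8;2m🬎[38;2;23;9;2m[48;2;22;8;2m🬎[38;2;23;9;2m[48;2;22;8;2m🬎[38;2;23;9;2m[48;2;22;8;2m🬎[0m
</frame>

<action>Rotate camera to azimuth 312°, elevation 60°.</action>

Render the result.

<frame>
[38;2;44;27;10m[48;2;41;24;9m🬂[38;2;44;27;10m[48;2;41;24;9m🬂[38;2;44;27;10m[48;2;41;24;9m🬂[38;2;44;27;10m[48;2;41;24;9m🬂[38;2;44;27;10m[48;2;41;24;9m🬂[38;2;44;27;10m[48;2;41;24;9m🬂[38;2;44;27;10m[48;2;41;24;9m🬂[38;2;44;27;10m[48;2;41;24;9m🬂[38;2;44;27;10m[48;2;41;24;9m🬂[38;2;44;27;10m[48;2;41;24;9m🬂[38;2;44;27;10m[48;2;41;24;9m🬂[38;2;44;27;10m[48;2;41;24;9m🬂[0m
[38;2;40;23;8m[48;2;37;21;7m🬂[38;2;40;23;8m[48;2;37;21;7m🬂[38;2;40;23;8m[48;2;37;21;7m🬂[38;2;40;23;8m[48;2;37;21;7m🬂[38;2;40;23;8m[48;2;37;21;7m🬂[38;2;38;22;7m[48;2;166;114;183m🬝[38;2;39;22;8m[48;2;147;96;164m🬎[38;2;40;23;8m[48;2;37;21;7m🬂[38;2;40;23;8m[48;2;37;21;7m🬂[38;2;40;23;8m[48;2;37;21;7m🬂[38;2;40;23;8m[48;2;37;21;7m🬂[38;2;40;23;8m[48;2;37;21;7m🬂[0m
[38;2;36;20;7m[48;2;33;18;6m🬂[38;2;36;20;7m[48;2;33;18;6m🬂[38;2;36;20;7m[48;2;33;18;6m🬂[38;2;36;20;7m[48;2;33;18;6m🬂[38;2;35;19;6m[48;2;175;123;192m🬆[38;2;186;134;203m[48;2;192;141;209m🬡[38;2;153;101;170m[48;2;173;122;190m▐[38;2;36;20;7m[48;2;127;75;144m🬁[38;2;110;58;126m[48;2;34;19;6m🬓[38;2;36;20;7m[48;2;33;18;6m🬂[38;2;36;20;7m[48;2;33;18;6m🬂[38;2;36;20;7m[48;2;33;18;6m🬂[0m
[38;2;31;15;5m[48;2;29;14;4m🬎[38;2;31;15;5m[48;2;29;14;4m🬎[38;2;31;15;5m[48;2;29;14;4m🬎[38;2;31;15;5m[48;2;29;14;4m🬎[38;2;154;102;171m[48;2;25;12;20m🬊[38;2;173;121;190m[48;2;141;89;158m🬂[38;2;148;96;165m[48;2;125;73;142m🬆[38;2;120;68;137m[48;2;25;12;20m🬆[38;2;24;12;28m[48;2;30;14;4m🬀[38;2;31;15;5m[48;2;29;14;4m🬎[38;2;31;15;5m[48;2;29;14;4m🬎[38;2;31;15;5m[48;2;29;14;4m🬎[0m
[38;2;27;12;3m[48;2;25;11;3m🬎[38;2;27;12;3m[48;2;25;11;3m🬎[38;2;27;12;3m[48;2;25;11;3m🬎[38;2;27;12;3m[48;2;25;11;3m🬎[38;2;27;12;3m[48;2;25;11;3m🬎[38;2;24;12;28m[48;2;25;11;3m🬊[38;2;114;62;131m[48;2;24;11;18m🬀[38;2;27;12;3m[48;2;25;11;3m🬎[38;2;27;12;3m[48;2;25;11;3m🬎[38;2;27;12;3m[48;2;25;11;3m🬎[38;2;27;12;3m[48;2;25;11;3m🬎[38;2;27;12;3m[48;2;25;11;3m🬎[0m
[38;2;23;9;2m[48;2;22;8;2m🬎[38;2;23;9;2m[48;2;22;8;2m🬎[38;2;23;9;2m[48;2;22;8;2m🬎[38;2;23;9;2m[48;2;22;8;2m🬎[38;2;23;9;2m[48;2;22;8;2m🬎[38;2;23;9;2m[48;2;22;8;2m🬎[38;2;23;9;2m[48;2;22;8;2m🬎[38;2;23;9;2m[48;2;22;8;2m🬎[38;2;23;9;2m[48;2;22;8;2m🬎[38;2;23;9;2m[48;2;22;8;2m🬎[38;2;23;9;2m[48;2;22;8;2m🬎[38;2;23;9;2m[48;2;22;8;2m🬎[0m
</frame>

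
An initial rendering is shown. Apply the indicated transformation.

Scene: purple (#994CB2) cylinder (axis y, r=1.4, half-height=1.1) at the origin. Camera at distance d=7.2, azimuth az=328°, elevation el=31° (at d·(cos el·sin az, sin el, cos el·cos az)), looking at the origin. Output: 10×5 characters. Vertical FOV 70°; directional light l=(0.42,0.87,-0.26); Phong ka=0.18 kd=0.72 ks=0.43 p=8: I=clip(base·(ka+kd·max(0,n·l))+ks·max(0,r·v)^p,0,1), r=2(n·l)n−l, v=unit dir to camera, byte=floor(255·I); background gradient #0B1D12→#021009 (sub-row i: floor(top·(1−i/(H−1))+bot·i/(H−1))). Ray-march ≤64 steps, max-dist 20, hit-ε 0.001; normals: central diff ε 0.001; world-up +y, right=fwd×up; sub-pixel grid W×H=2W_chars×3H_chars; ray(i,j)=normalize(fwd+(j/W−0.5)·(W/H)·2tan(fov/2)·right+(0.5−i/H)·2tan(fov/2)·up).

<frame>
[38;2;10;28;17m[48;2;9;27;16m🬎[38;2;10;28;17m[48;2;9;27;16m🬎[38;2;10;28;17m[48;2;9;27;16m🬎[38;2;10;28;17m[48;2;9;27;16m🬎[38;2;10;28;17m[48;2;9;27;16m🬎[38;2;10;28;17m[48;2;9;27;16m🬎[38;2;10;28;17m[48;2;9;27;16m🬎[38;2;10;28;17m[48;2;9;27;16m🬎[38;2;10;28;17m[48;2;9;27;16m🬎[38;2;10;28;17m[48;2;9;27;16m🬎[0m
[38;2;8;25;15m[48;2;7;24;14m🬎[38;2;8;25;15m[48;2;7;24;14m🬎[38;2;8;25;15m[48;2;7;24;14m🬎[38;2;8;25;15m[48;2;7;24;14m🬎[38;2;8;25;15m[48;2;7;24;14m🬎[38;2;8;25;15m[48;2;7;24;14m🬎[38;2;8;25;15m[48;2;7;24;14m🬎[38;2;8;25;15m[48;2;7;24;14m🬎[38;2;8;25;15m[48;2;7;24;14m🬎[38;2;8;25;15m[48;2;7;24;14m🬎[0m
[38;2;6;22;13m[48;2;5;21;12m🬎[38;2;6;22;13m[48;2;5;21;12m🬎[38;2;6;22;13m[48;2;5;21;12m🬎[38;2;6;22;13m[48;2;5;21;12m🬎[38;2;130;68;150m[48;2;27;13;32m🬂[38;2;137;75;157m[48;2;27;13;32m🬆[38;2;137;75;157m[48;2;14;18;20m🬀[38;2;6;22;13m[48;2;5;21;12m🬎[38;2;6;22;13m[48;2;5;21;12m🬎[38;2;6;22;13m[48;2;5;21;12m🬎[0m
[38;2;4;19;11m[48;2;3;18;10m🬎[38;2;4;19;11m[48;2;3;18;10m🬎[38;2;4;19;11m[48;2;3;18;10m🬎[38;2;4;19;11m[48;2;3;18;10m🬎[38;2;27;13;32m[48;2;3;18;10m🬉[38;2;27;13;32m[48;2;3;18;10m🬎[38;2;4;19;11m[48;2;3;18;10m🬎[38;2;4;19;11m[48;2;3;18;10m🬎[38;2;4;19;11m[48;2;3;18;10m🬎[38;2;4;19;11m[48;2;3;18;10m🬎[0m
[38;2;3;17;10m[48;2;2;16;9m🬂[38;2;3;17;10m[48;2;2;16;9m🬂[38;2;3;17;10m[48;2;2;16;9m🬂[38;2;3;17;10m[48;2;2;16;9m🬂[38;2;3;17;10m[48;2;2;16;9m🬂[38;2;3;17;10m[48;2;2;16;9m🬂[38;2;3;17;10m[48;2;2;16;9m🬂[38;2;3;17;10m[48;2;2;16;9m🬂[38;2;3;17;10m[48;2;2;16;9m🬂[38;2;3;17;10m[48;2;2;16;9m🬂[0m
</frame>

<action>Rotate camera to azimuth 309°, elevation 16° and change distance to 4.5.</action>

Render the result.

<frame>
[38;2;10;28;17m[48;2;9;27;16m🬎[38;2;10;28;17m[48;2;9;27;16m🬎[38;2;10;28;17m[48;2;9;27;16m🬎[38;2;10;28;17m[48;2;9;27;16m🬎[38;2;10;28;17m[48;2;9;27;16m🬎[38;2;10;28;17m[48;2;9;27;16m🬎[38;2;10;28;17m[48;2;9;27;16m🬎[38;2;10;28;17m[48;2;9;27;16m🬎[38;2;10;28;17m[48;2;9;27;16m🬎[38;2;10;28;17m[48;2;9;27;16m🬎[0m
[38;2;8;25;15m[48;2;7;24;14m🬎[38;2;8;25;15m[48;2;7;24;14m🬎[38;2;8;25;15m[48;2;7;24;14m🬎[38;2;8;25;15m[48;2;27;13;32m🬝[38;2;8;25;15m[48;2;27;13;32m🬎[38;2;8;25;15m[48;2;27;13;32m🬎[38;2;8;25;15m[48;2;27;13;32m🬎[38;2;8;25;15m[48;2;7;24;14m🬎[38;2;8;25;15m[48;2;7;24;14m🬎[38;2;8;25;15m[48;2;7;24;14m🬎[0m
[38;2;6;22;13m[48;2;5;21;12m🬎[38;2;6;22;13m[48;2;5;21;12m🬎[38;2;6;22;13m[48;2;5;21;12m🬎[38;2;27;13;32m[48;2;6;22;13m▐[38;2;27;13;32m[48;2;27;13;32m [38;2;27;13;32m[48;2;27;13;32m [38;2;27;13;32m[48;2;27;13;32m [38;2;6;22;13m[48;2;5;21;12m🬎[38;2;6;22;13m[48;2;5;21;12m🬎[38;2;6;22;13m[48;2;5;21;12m🬎[0m
[38;2;4;19;11m[48;2;3;18;10m🬎[38;2;4;19;11m[48;2;3;18;10m🬎[38;2;4;19;11m[48;2;3;18;10m🬎[38;2;27;13;32m[48;2;3;18;10m🬉[38;2;27;13;32m[48;2;27;13;32m [38;2;27;13;32m[48;2;27;13;32m [38;2;27;13;32m[48;2;3;18;10m🬝[38;2;4;19;11m[48;2;3;18;10m🬎[38;2;4;19;11m[48;2;3;18;10m🬎[38;2;4;19;11m[48;2;3;18;10m🬎[0m
[38;2;3;17;10m[48;2;2;16;9m🬂[38;2;3;17;10m[48;2;2;16;9m🬂[38;2;3;17;10m[48;2;2;16;9m🬂[38;2;3;17;10m[48;2;2;16;9m🬂[38;2;3;17;10m[48;2;2;16;9m🬂[38;2;3;17;10m[48;2;2;16;9m🬂[38;2;3;17;10m[48;2;2;16;9m🬂[38;2;3;17;10m[48;2;2;16;9m🬂[38;2;3;17;10m[48;2;2;16;9m🬂[38;2;3;17;10m[48;2;2;16;9m🬂[0m
</frame>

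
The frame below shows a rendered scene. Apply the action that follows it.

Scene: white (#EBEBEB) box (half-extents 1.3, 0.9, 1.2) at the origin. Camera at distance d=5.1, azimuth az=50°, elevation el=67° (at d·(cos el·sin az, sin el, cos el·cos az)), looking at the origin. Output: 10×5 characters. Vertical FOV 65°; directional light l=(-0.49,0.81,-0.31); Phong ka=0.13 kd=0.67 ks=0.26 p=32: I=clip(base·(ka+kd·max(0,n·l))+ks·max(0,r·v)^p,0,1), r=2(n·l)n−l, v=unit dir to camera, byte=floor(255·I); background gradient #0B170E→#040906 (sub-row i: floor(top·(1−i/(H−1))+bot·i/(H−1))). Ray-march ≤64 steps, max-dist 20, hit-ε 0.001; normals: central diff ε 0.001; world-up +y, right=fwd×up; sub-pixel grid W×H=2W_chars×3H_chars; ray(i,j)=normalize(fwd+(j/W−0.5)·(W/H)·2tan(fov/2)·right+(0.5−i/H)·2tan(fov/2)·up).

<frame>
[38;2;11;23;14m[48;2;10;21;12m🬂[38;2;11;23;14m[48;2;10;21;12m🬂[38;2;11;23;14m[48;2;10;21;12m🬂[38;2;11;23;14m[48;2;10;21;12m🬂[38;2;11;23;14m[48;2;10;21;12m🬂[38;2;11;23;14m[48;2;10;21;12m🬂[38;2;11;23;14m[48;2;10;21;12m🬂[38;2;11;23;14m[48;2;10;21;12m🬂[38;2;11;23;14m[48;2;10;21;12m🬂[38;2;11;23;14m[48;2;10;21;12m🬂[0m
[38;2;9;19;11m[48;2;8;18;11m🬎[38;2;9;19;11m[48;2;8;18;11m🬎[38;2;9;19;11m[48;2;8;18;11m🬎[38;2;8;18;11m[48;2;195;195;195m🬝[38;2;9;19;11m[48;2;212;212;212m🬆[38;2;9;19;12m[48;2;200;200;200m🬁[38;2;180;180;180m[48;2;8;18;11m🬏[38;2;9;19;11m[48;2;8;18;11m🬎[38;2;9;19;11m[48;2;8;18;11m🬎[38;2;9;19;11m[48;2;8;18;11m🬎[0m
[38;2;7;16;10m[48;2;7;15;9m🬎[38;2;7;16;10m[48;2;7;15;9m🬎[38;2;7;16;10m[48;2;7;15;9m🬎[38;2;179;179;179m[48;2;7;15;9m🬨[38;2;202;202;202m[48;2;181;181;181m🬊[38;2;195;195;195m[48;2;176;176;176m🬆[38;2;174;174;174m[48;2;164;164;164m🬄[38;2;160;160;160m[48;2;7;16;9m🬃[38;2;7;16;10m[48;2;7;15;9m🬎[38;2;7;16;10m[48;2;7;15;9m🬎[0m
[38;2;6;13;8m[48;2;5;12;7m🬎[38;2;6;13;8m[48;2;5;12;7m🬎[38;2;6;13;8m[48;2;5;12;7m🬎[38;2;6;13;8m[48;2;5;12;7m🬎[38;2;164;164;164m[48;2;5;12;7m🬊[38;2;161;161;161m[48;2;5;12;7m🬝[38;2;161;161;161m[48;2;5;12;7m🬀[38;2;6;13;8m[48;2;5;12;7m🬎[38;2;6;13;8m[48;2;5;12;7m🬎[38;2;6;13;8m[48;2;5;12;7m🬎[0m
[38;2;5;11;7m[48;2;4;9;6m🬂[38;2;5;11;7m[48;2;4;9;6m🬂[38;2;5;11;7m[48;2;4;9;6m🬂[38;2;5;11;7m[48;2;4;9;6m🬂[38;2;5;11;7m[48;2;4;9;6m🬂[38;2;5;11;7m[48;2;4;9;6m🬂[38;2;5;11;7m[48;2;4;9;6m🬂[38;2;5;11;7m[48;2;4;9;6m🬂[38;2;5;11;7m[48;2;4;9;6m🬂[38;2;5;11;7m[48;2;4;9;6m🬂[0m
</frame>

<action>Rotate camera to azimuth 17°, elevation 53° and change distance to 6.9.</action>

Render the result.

<frame>
[38;2;11;23;14m[48;2;10;21;12m🬂[38;2;11;23;14m[48;2;10;21;12m🬂[38;2;11;23;14m[48;2;10;21;12m🬂[38;2;11;23;14m[48;2;10;21;12m🬂[38;2;11;23;14m[48;2;10;21;12m🬂[38;2;11;23;14m[48;2;10;21;12m🬂[38;2;11;23;14m[48;2;10;21;12m🬂[38;2;11;23;14m[48;2;10;21;12m🬂[38;2;11;23;14m[48;2;10;21;12m🬂[38;2;11;23;14m[48;2;10;21;12m🬂[0m
[38;2;9;19;11m[48;2;8;18;11m🬎[38;2;9;19;11m[48;2;8;18;11m🬎[38;2;9;19;11m[48;2;8;18;11m🬎[38;2;9;19;11m[48;2;8;18;11m🬎[38;2;8;18;11m[48;2;159;159;159m🬝[38;2;158;158;158m[48;2;8;18;11m🬏[38;2;9;19;11m[48;2;8;18;11m🬎[38;2;9;19;11m[48;2;8;18;11m🬎[38;2;9;19;11m[48;2;8;18;11m🬎[38;2;9;19;11m[48;2;8;18;11m🬎[0m
[38;2;7;16;10m[48;2;7;15;9m🬎[38;2;7;16;10m[48;2;7;15;9m🬎[38;2;7;16;10m[48;2;7;15;9m🬎[38;2;7;16;9m[48;2;30;30;30m🬝[38;2;166;166;166m[48;2;30;30;30m🬬[38;2;158;158;158m[48;2;162;162;162m🬬[38;2;158;158;158m[48;2;7;16;9m▌[38;2;7;16;10m[48;2;7;15;9m🬎[38;2;7;16;10m[48;2;7;15;9m🬎[38;2;7;16;10m[48;2;7;15;9m🬎[0m
[38;2;6;13;8m[48;2;5;12;7m🬎[38;2;6;13;8m[48;2;5;12;7m🬎[38;2;6;13;8m[48;2;5;12;7m🬎[38;2;6;13;8m[48;2;5;12;7m🬎[38;2;30;30;30m[48;2;5;12;7m🬂[38;2;30;30;30m[48;2;5;12;7m🬎[38;2;114;114;114m[48;2;5;12;7m🬀[38;2;6;13;8m[48;2;5;12;7m🬎[38;2;6;13;8m[48;2;5;12;7m🬎[38;2;6;13;8m[48;2;5;12;7m🬎[0m
[38;2;5;11;7m[48;2;4;9;6m🬂[38;2;5;11;7m[48;2;4;9;6m🬂[38;2;5;11;7m[48;2;4;9;6m🬂[38;2;5;11;7m[48;2;4;9;6m🬂[38;2;5;11;7m[48;2;4;9;6m🬂[38;2;5;11;7m[48;2;4;9;6m🬂[38;2;5;11;7m[48;2;4;9;6m🬂[38;2;5;11;7m[48;2;4;9;6m🬂[38;2;5;11;7m[48;2;4;9;6m🬂[38;2;5;11;7m[48;2;4;9;6m🬂[0m
</frame>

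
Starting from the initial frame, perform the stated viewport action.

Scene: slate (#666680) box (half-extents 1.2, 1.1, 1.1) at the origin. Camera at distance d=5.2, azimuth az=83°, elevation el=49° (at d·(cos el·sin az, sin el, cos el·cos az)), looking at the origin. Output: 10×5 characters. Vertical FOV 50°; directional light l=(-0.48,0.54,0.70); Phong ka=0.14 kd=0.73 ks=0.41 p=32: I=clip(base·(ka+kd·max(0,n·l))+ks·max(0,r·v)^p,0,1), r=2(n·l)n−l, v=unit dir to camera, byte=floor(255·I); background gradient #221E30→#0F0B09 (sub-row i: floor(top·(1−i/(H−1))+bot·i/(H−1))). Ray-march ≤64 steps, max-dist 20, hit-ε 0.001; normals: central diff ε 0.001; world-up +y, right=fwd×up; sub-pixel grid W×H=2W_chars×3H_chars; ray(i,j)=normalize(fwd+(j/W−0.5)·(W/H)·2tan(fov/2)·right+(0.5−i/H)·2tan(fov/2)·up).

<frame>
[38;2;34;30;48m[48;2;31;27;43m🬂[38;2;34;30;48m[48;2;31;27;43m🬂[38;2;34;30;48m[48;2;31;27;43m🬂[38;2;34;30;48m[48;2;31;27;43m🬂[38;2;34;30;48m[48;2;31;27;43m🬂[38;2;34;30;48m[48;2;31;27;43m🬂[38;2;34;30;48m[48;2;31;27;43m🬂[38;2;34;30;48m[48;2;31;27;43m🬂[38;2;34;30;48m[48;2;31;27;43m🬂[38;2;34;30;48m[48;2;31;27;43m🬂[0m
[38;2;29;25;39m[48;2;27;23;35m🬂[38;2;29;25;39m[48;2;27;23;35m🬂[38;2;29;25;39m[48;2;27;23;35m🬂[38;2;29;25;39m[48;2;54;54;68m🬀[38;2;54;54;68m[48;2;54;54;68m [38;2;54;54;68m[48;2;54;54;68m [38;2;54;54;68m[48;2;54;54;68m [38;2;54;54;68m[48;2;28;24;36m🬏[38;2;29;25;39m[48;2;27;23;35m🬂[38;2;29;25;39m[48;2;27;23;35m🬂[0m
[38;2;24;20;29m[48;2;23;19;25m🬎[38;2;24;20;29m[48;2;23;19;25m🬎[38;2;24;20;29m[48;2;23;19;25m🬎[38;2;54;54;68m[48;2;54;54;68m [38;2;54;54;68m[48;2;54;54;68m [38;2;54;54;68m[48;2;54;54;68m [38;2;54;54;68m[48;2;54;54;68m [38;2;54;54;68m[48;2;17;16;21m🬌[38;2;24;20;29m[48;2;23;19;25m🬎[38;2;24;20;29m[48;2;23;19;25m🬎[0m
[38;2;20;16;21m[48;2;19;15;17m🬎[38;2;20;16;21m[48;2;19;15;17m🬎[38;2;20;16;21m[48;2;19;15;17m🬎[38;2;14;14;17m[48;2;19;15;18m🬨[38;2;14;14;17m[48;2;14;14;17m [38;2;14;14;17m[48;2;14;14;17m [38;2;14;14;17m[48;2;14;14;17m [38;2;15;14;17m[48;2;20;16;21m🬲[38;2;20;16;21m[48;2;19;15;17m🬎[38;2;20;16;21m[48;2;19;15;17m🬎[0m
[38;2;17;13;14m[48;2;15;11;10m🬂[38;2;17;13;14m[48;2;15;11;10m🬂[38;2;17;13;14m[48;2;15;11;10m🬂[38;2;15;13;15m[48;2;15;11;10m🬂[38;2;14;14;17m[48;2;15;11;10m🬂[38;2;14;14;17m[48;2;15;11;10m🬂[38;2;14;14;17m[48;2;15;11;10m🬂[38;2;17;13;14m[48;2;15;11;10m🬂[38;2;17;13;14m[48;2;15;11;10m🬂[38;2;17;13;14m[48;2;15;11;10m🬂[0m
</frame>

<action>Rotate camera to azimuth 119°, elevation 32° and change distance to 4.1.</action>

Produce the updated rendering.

<frame>
[38;2;34;30;48m[48;2;31;27;43m🬂[38;2;34;30;48m[48;2;31;27;43m🬂[38;2;34;30;48m[48;2;31;27;43m🬂[38;2;34;30;48m[48;2;31;27;43m🬂[38;2;33;29;46m[48;2;57;57;71m🬎[38;2;33;29;46m[48;2;54;54;68m🬎[38;2;34;30;48m[48;2;31;27;43m🬂[38;2;34;30;48m[48;2;31;27;43m🬂[38;2;34;30;48m[48;2;31;27;43m🬂[38;2;34;30;48m[48;2;31;27;43m🬂[0m
[38;2;29;25;39m[48;2;27;23;35m🬂[38;2;99;99;113m[48;2;25;22;33m🬇[38;2;88;88;102m[48;2;19;17;24m🬍[38;2;73;73;87m[48;2;93;93;107m🬎[38;2;61;61;75m[48;2;70;70;84m🬨[38;2;55;55;69m[48;2;59;59;73m🬬[38;2;54;54;68m[48;2;55;55;69m🬬[38;2;54;54;68m[48;2;14;14;17m🬝[38;2;14;14;17m[48;2;27;23;35m🬀[38;2;29;25;39m[48;2;27;23;35m🬂[0m
[38;2;24;20;29m[48;2;23;19;25m🬎[38;2;23;19;27m[48;2;14;14;17m🬲[38;2;14;14;17m[48;2;14;14;17m [38;2;14;14;17m[48;2;14;14;17m [38;2;14;14;17m[48;2;14;14;17m [38;2;59;59;73m[48;2;14;14;17m🬂[38;2;54;54;68m[48;2;14;14;17m🬂[38;2;14;14;17m[48;2;14;14;17m [38;2;24;20;29m[48;2;23;19;25m🬎[38;2;24;20;29m[48;2;23;19;25m🬎[0m
[38;2;20;16;21m[48;2;19;15;17m🬎[38;2;20;16;21m[48;2;19;15;17m🬎[38;2;14;14;17m[48;2;14;14;17m [38;2;14;14;17m[48;2;14;14;17m [38;2;14;14;17m[48;2;14;14;17m [38;2;14;14;17m[48;2;14;14;17m [38;2;14;14;17m[48;2;14;14;17m [38;2;15;14;17m[48;2;20;16;21m🬲[38;2;20;16;21m[48;2;19;15;17m🬎[38;2;20;16;21m[48;2;19;15;17m🬎[0m
[38;2;17;13;14m[48;2;15;11;10m🬂[38;2;17;13;14m[48;2;15;11;10m🬂[38;2;15;13;15m[48;2;15;11;10m🬂[38;2;14;14;17m[48;2;15;11;9m🬎[38;2;14;14;17m[48;2;14;14;17m [38;2;14;14;17m[48;2;14;14;17m [38;2;14;14;17m[48;2;15;11;9m🬝[38;2;17;13;14m[48;2;15;11;10m🬂[38;2;17;13;14m[48;2;15;11;10m🬂[38;2;17;13;14m[48;2;15;11;10m🬂[0m
</frame>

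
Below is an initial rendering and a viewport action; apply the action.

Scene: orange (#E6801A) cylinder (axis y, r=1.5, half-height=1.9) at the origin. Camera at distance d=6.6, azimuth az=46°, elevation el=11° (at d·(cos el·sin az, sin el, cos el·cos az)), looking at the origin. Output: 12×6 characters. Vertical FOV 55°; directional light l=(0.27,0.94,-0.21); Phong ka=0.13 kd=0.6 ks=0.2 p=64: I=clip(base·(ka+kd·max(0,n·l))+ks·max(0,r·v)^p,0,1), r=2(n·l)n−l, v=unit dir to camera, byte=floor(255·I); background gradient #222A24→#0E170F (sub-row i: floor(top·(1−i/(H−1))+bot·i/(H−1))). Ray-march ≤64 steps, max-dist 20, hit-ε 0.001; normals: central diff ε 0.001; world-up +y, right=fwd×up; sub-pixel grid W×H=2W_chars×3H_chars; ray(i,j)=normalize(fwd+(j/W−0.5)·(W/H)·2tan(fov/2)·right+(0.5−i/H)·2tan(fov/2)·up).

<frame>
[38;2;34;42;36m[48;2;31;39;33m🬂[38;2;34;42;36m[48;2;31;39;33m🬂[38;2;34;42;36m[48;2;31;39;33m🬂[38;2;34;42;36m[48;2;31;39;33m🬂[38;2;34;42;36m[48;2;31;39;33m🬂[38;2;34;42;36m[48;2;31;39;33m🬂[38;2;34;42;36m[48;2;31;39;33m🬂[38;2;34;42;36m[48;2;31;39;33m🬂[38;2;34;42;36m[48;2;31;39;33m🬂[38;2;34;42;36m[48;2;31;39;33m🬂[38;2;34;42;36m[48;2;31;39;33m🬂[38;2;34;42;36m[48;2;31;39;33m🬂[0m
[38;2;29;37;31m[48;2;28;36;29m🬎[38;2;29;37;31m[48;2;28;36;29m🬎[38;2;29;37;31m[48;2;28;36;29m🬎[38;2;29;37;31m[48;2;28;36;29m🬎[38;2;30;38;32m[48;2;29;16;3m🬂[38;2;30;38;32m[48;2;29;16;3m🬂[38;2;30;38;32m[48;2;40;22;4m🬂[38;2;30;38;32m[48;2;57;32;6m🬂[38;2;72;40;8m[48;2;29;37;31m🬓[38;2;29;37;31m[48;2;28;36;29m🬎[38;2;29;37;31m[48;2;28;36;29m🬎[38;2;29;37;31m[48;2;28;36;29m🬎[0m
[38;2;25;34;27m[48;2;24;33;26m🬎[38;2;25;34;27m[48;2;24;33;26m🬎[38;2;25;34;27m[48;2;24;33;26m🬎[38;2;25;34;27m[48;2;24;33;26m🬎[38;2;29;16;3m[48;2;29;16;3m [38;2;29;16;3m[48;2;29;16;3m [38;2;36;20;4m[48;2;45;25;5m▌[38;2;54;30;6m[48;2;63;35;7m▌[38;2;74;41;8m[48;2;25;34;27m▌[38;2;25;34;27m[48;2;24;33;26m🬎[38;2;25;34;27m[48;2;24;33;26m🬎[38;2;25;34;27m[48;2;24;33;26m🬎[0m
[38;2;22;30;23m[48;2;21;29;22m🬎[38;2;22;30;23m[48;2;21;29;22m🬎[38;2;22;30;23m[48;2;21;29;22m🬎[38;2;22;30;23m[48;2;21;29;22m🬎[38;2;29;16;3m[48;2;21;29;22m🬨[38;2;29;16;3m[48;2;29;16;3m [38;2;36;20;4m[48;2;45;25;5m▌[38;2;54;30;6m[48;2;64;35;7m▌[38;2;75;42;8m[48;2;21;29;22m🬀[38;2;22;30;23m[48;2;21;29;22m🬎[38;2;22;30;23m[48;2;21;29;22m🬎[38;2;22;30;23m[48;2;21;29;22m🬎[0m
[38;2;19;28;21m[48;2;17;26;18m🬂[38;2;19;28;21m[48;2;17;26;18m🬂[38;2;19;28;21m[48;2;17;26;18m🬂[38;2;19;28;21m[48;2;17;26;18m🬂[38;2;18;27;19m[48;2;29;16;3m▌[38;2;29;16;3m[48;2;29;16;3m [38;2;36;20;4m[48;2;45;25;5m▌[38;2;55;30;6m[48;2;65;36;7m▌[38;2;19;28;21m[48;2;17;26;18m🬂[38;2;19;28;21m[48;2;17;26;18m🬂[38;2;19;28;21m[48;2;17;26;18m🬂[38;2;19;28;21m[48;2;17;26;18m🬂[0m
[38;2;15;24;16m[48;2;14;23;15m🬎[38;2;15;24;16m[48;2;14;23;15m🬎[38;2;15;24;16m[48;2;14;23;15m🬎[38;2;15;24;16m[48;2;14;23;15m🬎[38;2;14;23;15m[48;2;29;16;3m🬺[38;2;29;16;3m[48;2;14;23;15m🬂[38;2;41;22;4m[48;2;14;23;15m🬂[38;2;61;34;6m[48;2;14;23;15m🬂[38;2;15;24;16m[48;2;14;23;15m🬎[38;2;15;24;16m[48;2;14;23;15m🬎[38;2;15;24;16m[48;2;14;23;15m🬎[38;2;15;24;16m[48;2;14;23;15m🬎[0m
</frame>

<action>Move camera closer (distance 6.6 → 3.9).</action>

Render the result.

<frame>
[38;2;34;42;36m[48;2;31;39;33m🬂[38;2;34;42;36m[48;2;31;39;33m🬂[38;2;32;40;34m[48;2;29;16;3m▌[38;2;29;16;3m[48;2;29;16;3m [38;2;29;16;3m[48;2;29;16;3m [38;2;29;16;3m[48;2;32;18;3m▌[38;2;36;20;4m[48;2;40;22;4m▌[38;2;44;24;5m[48;2;48;26;5m▌[38;2;52;29;5m[48;2;56;31;6m▌[38;2;61;34;6m[48;2;66;37;7m▌[38;2;34;42;36m[48;2;31;39;33m🬂[38;2;34;42;36m[48;2;31;39;33m🬂[0m
[38;2;29;37;31m[48;2;28;36;29m🬎[38;2;29;37;31m[48;2;28;36;29m🬎[38;2;29;37;30m[48;2;29;16;3m▌[38;2;29;16;3m[48;2;29;16;3m [38;2;29;16;3m[48;2;29;16;3m [38;2;29;16;3m[48;2;32;18;3m▌[38;2;36;20;4m[48;2;40;22;4m▌[38;2;44;24;5m[48;2;48;27;5m▌[38;2;52;29;5m[48;2;57;31;6m▌[38;2;62;34;7m[48;2;68;37;7m▌[38;2;29;37;31m[48;2;28;36;29m🬎[38;2;29;37;31m[48;2;28;36;29m🬎[0m
[38;2;25;34;27m[48;2;24;33;26m🬎[38;2;25;34;27m[48;2;24;33;26m🬎[38;2;25;34;27m[48;2;29;16;3m▌[38;2;29;16;3m[48;2;29;16;3m [38;2;29;16;3m[48;2;29;16;3m [38;2;29;16;3m[48;2;32;17;3m▌[38;2;36;20;4m[48;2;40;22;4m▌[38;2;44;24;5m[48;2;49;27;5m▌[38;2;53;29;6m[48;2;58;32;6m▌[38;2;63;35;7m[48;2;69;38;7m▌[38;2;25;34;27m[48;2;24;33;26m🬎[38;2;25;34;27m[48;2;24;33;26m🬎[0m
[38;2;22;30;23m[48;2;21;29;22m🬎[38;2;22;30;23m[48;2;21;29;22m🬎[38;2;22;30;23m[48;2;29;16;3m▌[38;2;29;16;3m[48;2;29;16;3m [38;2;29;16;3m[48;2;29;16;3m [38;2;29;16;3m[48;2;32;17;3m▌[38;2;36;20;4m[48;2;40;22;4m▌[38;2;45;25;5m[48;2;49;27;5m▌[38;2;53;30;6m[48;2;58;32;6m▌[38;2;64;35;7m[48;2;72;39;8m▌[38;2;22;30;23m[48;2;21;29;22m🬎[38;2;22;30;23m[48;2;21;29;22m🬎[0m
[38;2;19;28;21m[48;2;17;26;18m🬂[38;2;19;28;21m[48;2;17;26;18m🬂[38;2;19;28;21m[48;2;17;26;18m🬂[38;2;29;16;3m[48;2;29;16;3m [38;2;29;16;3m[48;2;29;16;3m [38;2;29;16;3m[48;2;31;17;3m▌[38;2;36;20;4m[48;2;40;22;4m▌[38;2;45;25;5m[48;2;49;27;5m▌[38;2;54;30;6m[48;2;59;33;6m▌[38;2;65;36;7m[48;2;18;27;19m▌[38;2;19;28;21m[48;2;17;26;18m🬂[38;2;19;28;21m[48;2;17;26;18m🬂[0m
[38;2;15;24;16m[48;2;14;23;15m🬎[38;2;15;24;16m[48;2;14;23;15m🬎[38;2;15;24;16m[48;2;14;23;15m🬎[38;2;29;16;3m[48;2;29;16;3m [38;2;29;16;3m[48;2;29;16;3m [38;2;29;16;3m[48;2;31;17;3m▌[38;2;36;20;4m[48;2;41;22;4m▌[38;2;45;25;5m[48;2;50;28;5m▌[38;2;55;30;6m[48;2;60;33;6m▌[38;2;67;37;7m[48;2;15;24;16m▌[38;2;15;24;16m[48;2;14;23;15m🬎[38;2;15;24;16m[48;2;14;23;15m🬎[0m
</frame>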